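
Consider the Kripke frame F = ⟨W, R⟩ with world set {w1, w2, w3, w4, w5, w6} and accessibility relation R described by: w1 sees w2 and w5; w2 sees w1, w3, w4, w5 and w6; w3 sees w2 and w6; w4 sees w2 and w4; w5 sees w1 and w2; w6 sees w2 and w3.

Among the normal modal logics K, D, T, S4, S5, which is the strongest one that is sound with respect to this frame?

Serial (axiom D): yes — every world has a successor (e.g. w1 R w2).
Reflexive (axiom T): no — w1 is not related to itself.
Transitive (axiom 4): no — w1 R w2 and w2 R w3, but not w1 R w3.
Euclidean (axiom 5): no — w2 R w1 and w2 R w3, but not w1 R w3.
So F validates K, D; T would additionally require R to be reflexive. The strongest is D.

D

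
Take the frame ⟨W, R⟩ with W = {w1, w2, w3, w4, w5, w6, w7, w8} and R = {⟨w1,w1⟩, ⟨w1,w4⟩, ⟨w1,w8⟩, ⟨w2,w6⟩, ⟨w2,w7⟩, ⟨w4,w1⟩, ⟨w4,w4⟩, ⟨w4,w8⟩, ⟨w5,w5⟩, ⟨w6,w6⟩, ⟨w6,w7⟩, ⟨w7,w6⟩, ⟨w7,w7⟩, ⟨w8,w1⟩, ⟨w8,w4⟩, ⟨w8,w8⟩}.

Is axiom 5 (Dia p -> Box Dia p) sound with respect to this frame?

Yes

Axiom 5 corresponds to the accessibility relation being Euclidean.
Euclidean: yes — any two successors of a common world are R-related.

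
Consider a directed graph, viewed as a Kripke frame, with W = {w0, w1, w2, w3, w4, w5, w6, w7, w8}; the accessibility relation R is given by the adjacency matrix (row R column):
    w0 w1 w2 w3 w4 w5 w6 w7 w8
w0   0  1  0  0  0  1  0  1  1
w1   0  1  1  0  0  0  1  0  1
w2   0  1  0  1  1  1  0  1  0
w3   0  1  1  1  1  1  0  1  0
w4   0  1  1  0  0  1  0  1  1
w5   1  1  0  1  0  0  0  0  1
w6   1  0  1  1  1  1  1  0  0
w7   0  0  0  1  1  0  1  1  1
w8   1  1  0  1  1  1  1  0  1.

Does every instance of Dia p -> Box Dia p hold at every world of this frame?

By correspondence theory, 5 is valid on a frame iff R is Euclidean.
Euclidean: no — w0 R w1 and w0 R w5, but not w1 R w5.

No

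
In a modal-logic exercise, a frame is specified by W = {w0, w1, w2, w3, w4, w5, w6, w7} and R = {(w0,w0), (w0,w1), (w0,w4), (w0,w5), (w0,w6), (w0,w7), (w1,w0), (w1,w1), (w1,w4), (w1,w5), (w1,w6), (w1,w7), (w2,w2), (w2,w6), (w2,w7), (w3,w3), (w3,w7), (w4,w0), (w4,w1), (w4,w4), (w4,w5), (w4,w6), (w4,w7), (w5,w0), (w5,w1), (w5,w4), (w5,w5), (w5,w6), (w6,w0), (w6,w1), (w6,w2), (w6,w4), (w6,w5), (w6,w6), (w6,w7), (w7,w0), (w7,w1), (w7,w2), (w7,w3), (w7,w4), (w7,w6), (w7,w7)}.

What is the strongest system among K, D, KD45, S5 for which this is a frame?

Serial (axiom D): yes — every world has a successor (e.g. w0 R w0).
Euclidean (axiom 5): no — w0 R w5 and w0 R w7, but not w5 R w7.
Transitive (axiom 4): no — w0 R w6 and w6 R w2, but not w0 R w2.
Reflexive (axiom T): yes — every world is R-related to itself.
So F validates K, D; KD45 would additionally require R to be Euclidean and transitive. The strongest is D.

D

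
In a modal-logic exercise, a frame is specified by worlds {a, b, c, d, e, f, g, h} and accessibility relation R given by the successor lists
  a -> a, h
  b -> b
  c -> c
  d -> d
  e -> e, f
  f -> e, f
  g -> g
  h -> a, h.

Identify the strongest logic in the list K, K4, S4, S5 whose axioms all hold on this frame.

Transitive (axiom 4): yes — every two-step R-path is closed by a direct edge.
Reflexive (axiom T): yes — every world is R-related to itself.
Euclidean (axiom 5): yes — any two successors of a common world are R-related.
So F validates K, K4, S4, S5. The strongest is S5.

S5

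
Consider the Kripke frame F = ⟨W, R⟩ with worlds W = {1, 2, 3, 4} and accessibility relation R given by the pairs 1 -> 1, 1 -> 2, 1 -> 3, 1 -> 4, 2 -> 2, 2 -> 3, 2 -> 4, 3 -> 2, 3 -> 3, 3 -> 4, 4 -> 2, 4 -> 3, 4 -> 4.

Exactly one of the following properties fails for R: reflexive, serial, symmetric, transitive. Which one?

Reflexive: yes — every world is R-related to itself.
Serial: yes — every world has a successor (e.g. 1 R 1).
Symmetric: no — 1 R 2 but not 2 R 1.
Transitive: yes — every two-step R-path is closed by a direct edge.
Only symmetric fails.

symmetric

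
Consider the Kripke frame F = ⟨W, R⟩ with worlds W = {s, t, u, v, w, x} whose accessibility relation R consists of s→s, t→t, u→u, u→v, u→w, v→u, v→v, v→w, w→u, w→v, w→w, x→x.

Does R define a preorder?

Reflexive: yes — every world is R-related to itself.
Transitive: yes — every two-step R-path is closed by a direct edge.
So R is a preorder.

Yes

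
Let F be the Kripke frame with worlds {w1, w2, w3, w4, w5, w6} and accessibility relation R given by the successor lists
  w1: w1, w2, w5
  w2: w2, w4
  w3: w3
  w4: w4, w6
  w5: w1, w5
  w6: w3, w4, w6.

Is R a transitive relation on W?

No

Transitive: no — w1 R w2 and w2 R w4, but not w1 R w4.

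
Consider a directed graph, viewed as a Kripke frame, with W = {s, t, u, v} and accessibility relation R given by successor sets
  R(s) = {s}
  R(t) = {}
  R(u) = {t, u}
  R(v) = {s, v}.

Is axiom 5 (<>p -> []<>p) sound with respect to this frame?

No

Axiom 5 corresponds to the accessibility relation being Euclidean.
Euclidean: no — u R t and u R t, but not t R t.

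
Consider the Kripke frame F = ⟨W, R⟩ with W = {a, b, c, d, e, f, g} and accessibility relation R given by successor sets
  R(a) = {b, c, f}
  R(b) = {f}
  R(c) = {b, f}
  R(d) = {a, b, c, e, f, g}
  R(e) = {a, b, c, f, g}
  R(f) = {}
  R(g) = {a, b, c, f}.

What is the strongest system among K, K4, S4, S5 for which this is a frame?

K4

Transitive (axiom 4): yes — every two-step R-path is closed by a direct edge.
Reflexive (axiom T): no — a is not related to itself.
Euclidean (axiom 5): no — a R b and a R c, but not b R c.
So F validates K, K4; S4 would additionally require R to be reflexive. The strongest is K4.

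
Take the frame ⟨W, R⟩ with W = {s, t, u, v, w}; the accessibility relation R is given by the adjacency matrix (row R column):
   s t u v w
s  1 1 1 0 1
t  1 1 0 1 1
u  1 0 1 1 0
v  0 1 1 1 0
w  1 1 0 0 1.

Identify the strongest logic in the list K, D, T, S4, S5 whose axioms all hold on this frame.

Serial (axiom D): yes — every world has a successor (e.g. s R s).
Reflexive (axiom T): yes — every world is R-related to itself.
Transitive (axiom 4): no — s R t and t R v, but not s R v.
Euclidean (axiom 5): no — s R t and s R u, but not t R u.
So F validates K, D, T; S4 would additionally require R to be transitive. The strongest is T.

T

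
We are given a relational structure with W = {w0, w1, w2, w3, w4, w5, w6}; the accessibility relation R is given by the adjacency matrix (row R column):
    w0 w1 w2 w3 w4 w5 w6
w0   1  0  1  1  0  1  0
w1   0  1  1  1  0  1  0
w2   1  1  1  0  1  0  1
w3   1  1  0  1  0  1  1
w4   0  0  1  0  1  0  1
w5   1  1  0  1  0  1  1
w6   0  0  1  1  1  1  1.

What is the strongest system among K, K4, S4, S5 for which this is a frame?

Transitive (axiom 4): no — w0 R w2 and w2 R w1, but not w0 R w1.
Reflexive (axiom T): yes — every world is R-related to itself.
Euclidean (axiom 5): no — w0 R w2 and w0 R w3, but not w2 R w3.
So F validates K; K4 would additionally require R to be transitive. The strongest is K.

K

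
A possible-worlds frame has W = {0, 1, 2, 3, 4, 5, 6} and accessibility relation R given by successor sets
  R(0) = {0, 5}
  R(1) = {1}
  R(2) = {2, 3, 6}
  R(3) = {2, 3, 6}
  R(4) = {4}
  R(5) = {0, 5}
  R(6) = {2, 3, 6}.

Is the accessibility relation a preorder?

Reflexive: yes — every world is R-related to itself.
Transitive: yes — every two-step R-path is closed by a direct edge.
So R is a preorder.

Yes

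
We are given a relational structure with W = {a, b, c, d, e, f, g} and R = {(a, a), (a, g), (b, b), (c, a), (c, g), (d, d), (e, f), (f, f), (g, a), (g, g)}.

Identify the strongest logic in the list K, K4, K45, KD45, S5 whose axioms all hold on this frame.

KD45

Transitive (axiom 4): yes — every two-step R-path is closed by a direct edge.
Euclidean (axiom 5): yes — any two successors of a common world are R-related.
Serial (axiom D): yes — every world has a successor (e.g. a R a).
Reflexive (axiom T): no — c is not related to itself.
So F validates K, K4, K45, KD45; S5 would additionally require R to be reflexive. The strongest is KD45.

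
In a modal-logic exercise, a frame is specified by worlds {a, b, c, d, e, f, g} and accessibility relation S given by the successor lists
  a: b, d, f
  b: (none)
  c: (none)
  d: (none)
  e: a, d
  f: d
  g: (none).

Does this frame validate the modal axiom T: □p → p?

By correspondence theory, T is valid on a frame iff S is reflexive.
Reflexive: no — a is not related to itself.

No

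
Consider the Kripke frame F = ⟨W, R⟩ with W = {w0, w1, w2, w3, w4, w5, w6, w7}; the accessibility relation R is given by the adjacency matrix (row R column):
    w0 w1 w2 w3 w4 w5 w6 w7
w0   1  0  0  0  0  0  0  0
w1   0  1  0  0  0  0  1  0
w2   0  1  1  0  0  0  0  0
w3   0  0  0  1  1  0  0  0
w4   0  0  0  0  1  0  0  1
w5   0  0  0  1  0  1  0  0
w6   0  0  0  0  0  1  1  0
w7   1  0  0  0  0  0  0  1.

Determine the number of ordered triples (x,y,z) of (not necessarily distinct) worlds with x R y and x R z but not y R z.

Enumerating: (w1,w6,w1), (w2,w1,w2), (w3,w4,w3), (w4,w7,w4), (w5,w3,w5), (w6,w5,w6), (w7,w0,w7).

7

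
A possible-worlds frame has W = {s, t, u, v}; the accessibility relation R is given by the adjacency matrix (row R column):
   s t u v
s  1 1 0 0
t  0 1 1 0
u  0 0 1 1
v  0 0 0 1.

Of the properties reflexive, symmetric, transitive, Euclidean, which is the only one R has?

Reflexive: yes — every world is R-related to itself.
Symmetric: no — s R t but not t R s.
Transitive: no — s R t and t R u, but not s R u.
Euclidean: no — s R t and s R s, but not t R s.
Only reflexive holds.

reflexive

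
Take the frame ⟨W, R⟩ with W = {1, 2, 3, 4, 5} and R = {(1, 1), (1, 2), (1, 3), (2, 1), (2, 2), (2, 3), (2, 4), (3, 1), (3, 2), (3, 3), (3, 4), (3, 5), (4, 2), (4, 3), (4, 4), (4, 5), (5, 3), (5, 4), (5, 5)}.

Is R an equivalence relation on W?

No

Reflexive: yes — every world is R-related to itself.
Symmetric: yes — every pair in R has its reverse in R.
Transitive: no — 1 R 2 and 2 R 4, but not 1 R 4.
So R is not an equivalence relation.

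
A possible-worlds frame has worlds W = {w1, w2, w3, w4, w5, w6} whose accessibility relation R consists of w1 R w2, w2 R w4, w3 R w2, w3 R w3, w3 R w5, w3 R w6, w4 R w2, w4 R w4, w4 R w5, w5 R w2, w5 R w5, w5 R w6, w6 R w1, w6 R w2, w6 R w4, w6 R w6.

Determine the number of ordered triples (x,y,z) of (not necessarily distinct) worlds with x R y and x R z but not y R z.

Enumerating: (w1,w2,w2), (w3,w2,w2), (w3,w2,w3), (w3,w2,w5), (w3,w2,w6), (w3,w5,w3), (w3,w6,w3), (w3,w6,w5), (w4,w2,w2), (w4,w2,w5), (w4,w5,w4), (w5,w2,w2), … and 11 more.
Total: 23.

23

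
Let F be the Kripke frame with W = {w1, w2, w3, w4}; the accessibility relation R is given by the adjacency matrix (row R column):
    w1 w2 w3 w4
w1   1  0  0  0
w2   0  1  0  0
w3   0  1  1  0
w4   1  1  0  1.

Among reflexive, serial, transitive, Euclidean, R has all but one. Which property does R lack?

Euclidean

Reflexive: yes — every world is R-related to itself.
Serial: yes — every world has a successor (e.g. w1 R w1).
Transitive: yes — every two-step R-path is closed by a direct edge.
Euclidean: no — w4 R w1 and w4 R w2, but not w1 R w2.
Only Euclidean fails.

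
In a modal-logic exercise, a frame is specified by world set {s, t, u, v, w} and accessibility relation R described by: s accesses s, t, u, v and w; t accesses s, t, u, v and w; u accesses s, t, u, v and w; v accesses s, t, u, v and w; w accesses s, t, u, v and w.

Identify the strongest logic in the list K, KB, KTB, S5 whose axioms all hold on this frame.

Symmetric (axiom B): yes — every pair in R has its reverse in R.
Reflexive (axiom T): yes — every world is R-related to itself.
Euclidean (axiom 5): yes — any two successors of a common world are R-related.
So F validates K, KB, KTB, S5. The strongest is S5.

S5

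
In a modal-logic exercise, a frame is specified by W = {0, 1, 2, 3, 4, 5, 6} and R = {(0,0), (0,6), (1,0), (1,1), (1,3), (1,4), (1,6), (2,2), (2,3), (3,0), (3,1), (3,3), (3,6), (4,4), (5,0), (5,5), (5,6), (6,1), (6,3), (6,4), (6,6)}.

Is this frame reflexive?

Reflexive: yes — every world is R-related to itself.

Yes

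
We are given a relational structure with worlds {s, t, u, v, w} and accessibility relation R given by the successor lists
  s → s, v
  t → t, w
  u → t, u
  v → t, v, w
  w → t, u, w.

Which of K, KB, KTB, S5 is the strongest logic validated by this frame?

Symmetric (axiom B): no — s R v but not v R s.
Reflexive (axiom T): yes — every world is R-related to itself.
Euclidean (axiom 5): no — w R t and w R u, but not t R u.
So F validates K; KB would additionally require R to be symmetric. The strongest is K.

K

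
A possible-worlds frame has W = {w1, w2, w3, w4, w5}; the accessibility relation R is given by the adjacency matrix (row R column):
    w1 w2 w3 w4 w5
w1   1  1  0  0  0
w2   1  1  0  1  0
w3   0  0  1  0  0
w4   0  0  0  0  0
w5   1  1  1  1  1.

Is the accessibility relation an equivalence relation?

No

Reflexive: no — w4 is not related to itself.
Symmetric: no — w2 R w4 but not w4 R w2.
Transitive: no — w1 R w2 and w2 R w4, but not w1 R w4.
So R is not an equivalence relation.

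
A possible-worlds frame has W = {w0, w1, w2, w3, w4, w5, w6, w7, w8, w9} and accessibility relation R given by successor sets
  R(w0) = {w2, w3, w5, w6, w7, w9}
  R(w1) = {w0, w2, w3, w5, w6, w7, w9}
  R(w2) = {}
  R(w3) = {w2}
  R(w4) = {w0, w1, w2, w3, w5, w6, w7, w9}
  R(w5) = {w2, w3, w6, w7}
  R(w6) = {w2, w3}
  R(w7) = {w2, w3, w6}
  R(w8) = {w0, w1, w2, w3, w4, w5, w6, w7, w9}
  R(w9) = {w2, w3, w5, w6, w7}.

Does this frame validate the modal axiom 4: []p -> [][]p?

By correspondence theory, 4 is valid on a frame iff R is transitive.
Transitive: yes — every two-step R-path is closed by a direct edge.

Yes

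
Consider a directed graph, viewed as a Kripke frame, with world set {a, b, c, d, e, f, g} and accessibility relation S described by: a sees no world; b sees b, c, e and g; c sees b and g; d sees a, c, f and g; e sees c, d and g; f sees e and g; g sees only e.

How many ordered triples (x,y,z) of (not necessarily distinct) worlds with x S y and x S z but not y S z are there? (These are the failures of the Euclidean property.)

Enumerating: (b,c,c), (b,c,e), (b,e,b), (b,e,e), (b,g,b), (b,g,c), (b,g,g), (c,g,b), (c,g,g), (d,a,a), (d,a,c), (d,a,f), … and 20 more.
Total: 32.

32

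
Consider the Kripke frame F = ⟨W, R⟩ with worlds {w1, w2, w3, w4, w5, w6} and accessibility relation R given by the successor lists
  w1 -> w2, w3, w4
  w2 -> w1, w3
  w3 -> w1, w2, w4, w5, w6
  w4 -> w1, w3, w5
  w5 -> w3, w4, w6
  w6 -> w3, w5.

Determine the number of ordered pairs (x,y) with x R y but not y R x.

R is symmetric; there are no such tuples.

0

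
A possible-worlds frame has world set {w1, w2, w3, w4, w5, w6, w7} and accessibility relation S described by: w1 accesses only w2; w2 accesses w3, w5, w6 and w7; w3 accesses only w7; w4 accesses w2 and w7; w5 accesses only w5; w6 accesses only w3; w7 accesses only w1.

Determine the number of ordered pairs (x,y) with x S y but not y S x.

10

Enumerating: (w1,w2), (w2,w3), (w2,w5), (w2,w6), (w2,w7), (w3,w7), (w4,w2), (w4,w7), (w6,w3), (w7,w1).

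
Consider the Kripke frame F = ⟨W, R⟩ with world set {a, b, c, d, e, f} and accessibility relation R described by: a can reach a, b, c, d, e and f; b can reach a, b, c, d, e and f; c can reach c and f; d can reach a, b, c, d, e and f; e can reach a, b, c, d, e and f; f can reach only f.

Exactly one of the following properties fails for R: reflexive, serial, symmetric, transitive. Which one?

Reflexive: yes — every world is R-related to itself.
Serial: yes — every world has a successor (e.g. a R a).
Symmetric: no — a R c but not c R a.
Transitive: yes — every two-step R-path is closed by a direct edge.
Only symmetric fails.

symmetric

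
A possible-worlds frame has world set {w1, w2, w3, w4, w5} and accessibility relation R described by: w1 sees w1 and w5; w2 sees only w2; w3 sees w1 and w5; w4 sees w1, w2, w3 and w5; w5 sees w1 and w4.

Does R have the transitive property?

No

Transitive: no — w1 R w5 and w5 R w4, but not w1 R w4.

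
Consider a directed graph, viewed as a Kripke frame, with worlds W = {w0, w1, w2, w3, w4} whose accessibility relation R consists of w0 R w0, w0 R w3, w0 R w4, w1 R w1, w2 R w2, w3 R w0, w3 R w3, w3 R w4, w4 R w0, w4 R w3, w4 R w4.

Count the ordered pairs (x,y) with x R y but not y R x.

0

R is symmetric; there are no such tuples.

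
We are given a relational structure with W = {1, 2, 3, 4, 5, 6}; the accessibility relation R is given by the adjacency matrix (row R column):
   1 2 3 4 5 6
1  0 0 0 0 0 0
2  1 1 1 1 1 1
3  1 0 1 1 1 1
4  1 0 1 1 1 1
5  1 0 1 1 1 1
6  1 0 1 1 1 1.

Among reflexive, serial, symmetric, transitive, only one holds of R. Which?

transitive

Reflexive: no — 1 is not related to itself.
Serial: no — 1 has no R-successor.
Symmetric: no — 2 R 1 but not 1 R 2.
Transitive: yes — every two-step R-path is closed by a direct edge.
Only transitive holds.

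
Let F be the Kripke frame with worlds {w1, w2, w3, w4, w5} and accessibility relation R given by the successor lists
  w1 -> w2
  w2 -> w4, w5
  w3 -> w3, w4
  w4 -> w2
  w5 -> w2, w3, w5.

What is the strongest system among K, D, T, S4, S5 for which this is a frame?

Serial (axiom D): yes — every world has a successor (e.g. w1 R w2).
Reflexive (axiom T): no — w1 is not related to itself.
Transitive (axiom 4): no — w1 R w2 and w2 R w4, but not w1 R w4.
Euclidean (axiom 5): no — w2 R w4 and w2 R w5, but not w4 R w5.
So F validates K, D; T would additionally require R to be reflexive. The strongest is D.

D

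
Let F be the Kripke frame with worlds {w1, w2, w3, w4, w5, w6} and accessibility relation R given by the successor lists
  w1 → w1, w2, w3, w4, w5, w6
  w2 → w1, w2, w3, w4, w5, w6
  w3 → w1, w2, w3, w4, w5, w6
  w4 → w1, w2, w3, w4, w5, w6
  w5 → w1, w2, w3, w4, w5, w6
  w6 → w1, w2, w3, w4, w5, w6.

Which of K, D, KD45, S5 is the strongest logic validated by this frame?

Serial (axiom D): yes — every world has a successor (e.g. w1 R w1).
Euclidean (axiom 5): yes — any two successors of a common world are R-related.
Transitive (axiom 4): yes — every two-step R-path is closed by a direct edge.
Reflexive (axiom T): yes — every world is R-related to itself.
So F validates K, D, KD45, S5. The strongest is S5.

S5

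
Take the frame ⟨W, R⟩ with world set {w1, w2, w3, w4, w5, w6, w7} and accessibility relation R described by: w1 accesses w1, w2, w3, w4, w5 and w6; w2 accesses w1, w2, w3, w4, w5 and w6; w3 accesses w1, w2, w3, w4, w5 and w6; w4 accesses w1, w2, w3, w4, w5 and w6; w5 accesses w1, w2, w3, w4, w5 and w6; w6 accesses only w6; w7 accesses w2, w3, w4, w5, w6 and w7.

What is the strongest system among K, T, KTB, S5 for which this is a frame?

T

Reflexive (axiom T): yes — every world is R-related to itself.
Symmetric (axiom B): no — w1 R w6 but not w6 R w1.
Euclidean (axiom 5): no — w1 R w6 and w1 R w2, but not w6 R w2.
So F validates K, T; KTB would additionally require R to be symmetric. The strongest is T.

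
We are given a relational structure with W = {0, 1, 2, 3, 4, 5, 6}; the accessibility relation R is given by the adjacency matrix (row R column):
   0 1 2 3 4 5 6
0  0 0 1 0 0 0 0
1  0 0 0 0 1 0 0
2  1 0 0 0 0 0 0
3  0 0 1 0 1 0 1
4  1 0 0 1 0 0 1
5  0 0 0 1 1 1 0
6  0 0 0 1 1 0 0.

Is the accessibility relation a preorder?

No

Reflexive: no — 0 is not related to itself.
Transitive: no — 1 R 4 and 4 R 0, but not 1 R 0.
So R is not a preorder.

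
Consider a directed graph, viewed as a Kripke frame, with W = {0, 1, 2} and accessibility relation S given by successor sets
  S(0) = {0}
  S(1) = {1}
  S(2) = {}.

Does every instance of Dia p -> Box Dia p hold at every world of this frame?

Axiom 5 corresponds to the accessibility relation being Euclidean.
Euclidean: yes — any two successors of a common world are S-related.

Yes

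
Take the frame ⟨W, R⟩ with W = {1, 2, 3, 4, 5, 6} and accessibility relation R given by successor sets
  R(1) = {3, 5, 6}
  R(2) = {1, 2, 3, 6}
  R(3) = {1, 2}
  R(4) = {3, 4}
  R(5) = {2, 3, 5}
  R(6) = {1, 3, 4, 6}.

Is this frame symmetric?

Symmetric: no — 1 R 5 but not 5 R 1.

No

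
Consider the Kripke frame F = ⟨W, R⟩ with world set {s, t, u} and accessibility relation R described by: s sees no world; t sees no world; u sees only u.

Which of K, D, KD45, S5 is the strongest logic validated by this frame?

Serial (axiom D): no — s has no R-successor.
Euclidean (axiom 5): yes — any two successors of a common world are R-related.
Transitive (axiom 4): yes — every two-step R-path is closed by a direct edge.
Reflexive (axiom T): no — s is not related to itself.
So F validates K; D would additionally require R to be serial. The strongest is K.

K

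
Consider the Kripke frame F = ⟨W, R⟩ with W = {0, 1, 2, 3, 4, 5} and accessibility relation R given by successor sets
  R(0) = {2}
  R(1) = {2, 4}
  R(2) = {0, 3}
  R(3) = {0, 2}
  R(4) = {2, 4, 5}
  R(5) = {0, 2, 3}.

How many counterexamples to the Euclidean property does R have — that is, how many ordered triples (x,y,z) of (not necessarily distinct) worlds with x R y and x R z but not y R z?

Enumerating: (0,2,2), (1,2,2), (1,2,4), (2,0,0), (2,0,3), (2,3,3), (3,0,0), (3,2,2), (4,2,2), (4,2,4), (4,2,5), (4,5,4), (4,5,5), (5,0,0), (5,0,3), (5,2,2), (5,3,3).

17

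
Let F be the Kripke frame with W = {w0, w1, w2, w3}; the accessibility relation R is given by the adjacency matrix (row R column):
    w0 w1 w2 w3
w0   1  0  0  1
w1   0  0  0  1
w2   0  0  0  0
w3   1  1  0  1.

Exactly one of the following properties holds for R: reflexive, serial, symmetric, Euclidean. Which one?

Reflexive: no — w1 is not related to itself.
Serial: no — w2 has no R-successor.
Symmetric: yes — every pair in R has its reverse in R.
Euclidean: no — w3 R w0 and w3 R w1, but not w0 R w1.
Only symmetric holds.

symmetric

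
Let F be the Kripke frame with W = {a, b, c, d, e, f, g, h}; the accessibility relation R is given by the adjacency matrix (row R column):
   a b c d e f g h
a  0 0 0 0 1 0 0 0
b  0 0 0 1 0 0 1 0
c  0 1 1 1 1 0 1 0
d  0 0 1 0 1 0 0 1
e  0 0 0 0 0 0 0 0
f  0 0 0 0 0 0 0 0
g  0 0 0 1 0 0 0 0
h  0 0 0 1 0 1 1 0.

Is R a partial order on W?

Reflexive: no — a is not related to itself.
Transitive: no — b R d and d R c, but not b R c.
Antisymmetric: no — c R d and d R c with c ≠ d.
So R is not a partial order.

No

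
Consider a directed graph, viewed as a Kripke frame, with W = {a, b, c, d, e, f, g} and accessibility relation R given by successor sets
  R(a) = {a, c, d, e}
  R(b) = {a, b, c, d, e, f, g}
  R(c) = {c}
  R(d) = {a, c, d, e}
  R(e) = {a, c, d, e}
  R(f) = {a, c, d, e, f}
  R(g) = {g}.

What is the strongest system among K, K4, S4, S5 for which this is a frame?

S4

Transitive (axiom 4): yes — every two-step R-path is closed by a direct edge.
Reflexive (axiom T): yes — every world is R-related to itself.
Euclidean (axiom 5): no — a R c and a R d, but not c R d.
So F validates K, K4, S4; S5 would additionally require R to be Euclidean. The strongest is S4.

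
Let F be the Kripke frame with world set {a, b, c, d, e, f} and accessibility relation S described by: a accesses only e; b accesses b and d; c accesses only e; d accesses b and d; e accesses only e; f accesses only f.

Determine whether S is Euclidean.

Euclidean: yes — any two successors of a common world are S-related.

Yes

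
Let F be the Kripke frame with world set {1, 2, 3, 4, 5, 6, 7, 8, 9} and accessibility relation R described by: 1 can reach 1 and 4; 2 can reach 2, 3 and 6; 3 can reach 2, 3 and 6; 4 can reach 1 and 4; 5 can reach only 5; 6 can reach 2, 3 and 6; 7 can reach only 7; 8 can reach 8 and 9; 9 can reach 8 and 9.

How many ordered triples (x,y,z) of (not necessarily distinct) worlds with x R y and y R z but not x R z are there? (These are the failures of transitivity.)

R is transitive; there are no such tuples.

0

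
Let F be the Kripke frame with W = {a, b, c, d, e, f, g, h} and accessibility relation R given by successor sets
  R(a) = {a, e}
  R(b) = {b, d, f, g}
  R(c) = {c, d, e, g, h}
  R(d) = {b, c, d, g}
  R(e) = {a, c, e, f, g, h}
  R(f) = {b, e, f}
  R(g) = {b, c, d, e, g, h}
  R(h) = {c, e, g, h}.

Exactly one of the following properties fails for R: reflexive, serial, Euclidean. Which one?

Euclidean

Reflexive: yes — every world is R-related to itself.
Serial: yes — every world has a successor (e.g. a R a).
Euclidean: no — b R d and b R f, but not d R f.
Only Euclidean fails.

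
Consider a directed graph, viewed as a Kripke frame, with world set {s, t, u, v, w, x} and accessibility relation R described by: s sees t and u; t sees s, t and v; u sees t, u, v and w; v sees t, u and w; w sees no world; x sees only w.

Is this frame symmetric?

Symmetric: no — s R u but not u R s.

No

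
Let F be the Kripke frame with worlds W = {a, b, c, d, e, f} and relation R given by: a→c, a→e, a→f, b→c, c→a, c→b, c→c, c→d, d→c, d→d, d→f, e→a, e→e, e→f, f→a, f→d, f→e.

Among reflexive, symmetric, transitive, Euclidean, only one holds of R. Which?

Reflexive: no — a is not related to itself.
Symmetric: yes — every pair in R has its reverse in R.
Transitive: no — a R c and c R b, but not a R b.
Euclidean: no — a R c and a R e, but not c R e.
Only symmetric holds.

symmetric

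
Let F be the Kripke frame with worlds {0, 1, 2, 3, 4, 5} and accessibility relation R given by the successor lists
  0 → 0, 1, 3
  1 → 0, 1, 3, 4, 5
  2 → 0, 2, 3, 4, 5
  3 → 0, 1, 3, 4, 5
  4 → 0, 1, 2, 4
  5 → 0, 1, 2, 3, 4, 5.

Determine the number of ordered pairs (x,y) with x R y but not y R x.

6

Enumerating: (2,0), (2,3), (3,4), (4,0), (5,0), (5,4).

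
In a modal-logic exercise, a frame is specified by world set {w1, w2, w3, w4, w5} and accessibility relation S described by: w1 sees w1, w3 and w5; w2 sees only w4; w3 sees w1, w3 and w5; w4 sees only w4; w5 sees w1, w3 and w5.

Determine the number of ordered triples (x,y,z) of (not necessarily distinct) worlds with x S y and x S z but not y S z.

0

S is Euclidean; there are no such tuples.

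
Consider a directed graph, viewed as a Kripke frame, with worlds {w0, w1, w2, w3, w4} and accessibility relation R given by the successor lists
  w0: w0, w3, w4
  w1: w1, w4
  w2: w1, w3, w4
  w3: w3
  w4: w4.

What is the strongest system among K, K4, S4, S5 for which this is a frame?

K4

Transitive (axiom 4): yes — every two-step R-path is closed by a direct edge.
Reflexive (axiom T): no — w2 is not related to itself.
Euclidean (axiom 5): no — w0 R w3 and w0 R w4, but not w3 R w4.
So F validates K, K4; S4 would additionally require R to be reflexive. The strongest is K4.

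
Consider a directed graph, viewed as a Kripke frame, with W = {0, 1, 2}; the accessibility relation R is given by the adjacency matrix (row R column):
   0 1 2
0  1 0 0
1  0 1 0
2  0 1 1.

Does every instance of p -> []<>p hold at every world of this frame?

No

By correspondence theory, B is valid on a frame iff R is symmetric.
Symmetric: no — 2 R 1 but not 1 R 2.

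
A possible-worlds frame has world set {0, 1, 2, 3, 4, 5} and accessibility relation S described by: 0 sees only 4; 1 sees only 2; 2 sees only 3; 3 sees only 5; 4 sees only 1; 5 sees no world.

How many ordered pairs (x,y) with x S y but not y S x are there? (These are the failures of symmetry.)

5

Enumerating: (0,4), (1,2), (2,3), (3,5), (4,1).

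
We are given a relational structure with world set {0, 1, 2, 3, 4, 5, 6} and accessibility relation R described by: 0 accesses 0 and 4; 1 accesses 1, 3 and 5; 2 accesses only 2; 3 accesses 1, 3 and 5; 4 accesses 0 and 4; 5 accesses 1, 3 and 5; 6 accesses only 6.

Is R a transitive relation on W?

Transitive: yes — every two-step R-path is closed by a direct edge.

Yes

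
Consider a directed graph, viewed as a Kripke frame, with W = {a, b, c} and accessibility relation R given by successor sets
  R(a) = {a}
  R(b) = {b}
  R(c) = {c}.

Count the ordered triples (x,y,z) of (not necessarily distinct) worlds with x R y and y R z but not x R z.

R is transitive; there are no such tuples.

0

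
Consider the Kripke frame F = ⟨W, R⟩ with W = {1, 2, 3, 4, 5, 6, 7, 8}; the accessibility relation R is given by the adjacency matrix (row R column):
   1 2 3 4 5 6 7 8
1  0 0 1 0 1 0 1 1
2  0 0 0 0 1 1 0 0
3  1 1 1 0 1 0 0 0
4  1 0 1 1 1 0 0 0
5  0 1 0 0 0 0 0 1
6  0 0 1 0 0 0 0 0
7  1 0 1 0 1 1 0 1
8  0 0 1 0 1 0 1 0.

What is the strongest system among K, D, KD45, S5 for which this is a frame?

D

Serial (axiom D): yes — every world has a successor (e.g. 1 R 3).
Euclidean (axiom 5): no — 1 R 3 and 1 R 7, but not 3 R 7.
Transitive (axiom 4): no — 1 R 3 and 3 R 2, but not 1 R 2.
Reflexive (axiom T): no — 1 is not related to itself.
So F validates K, D; KD45 would additionally require R to be Euclidean and transitive. The strongest is D.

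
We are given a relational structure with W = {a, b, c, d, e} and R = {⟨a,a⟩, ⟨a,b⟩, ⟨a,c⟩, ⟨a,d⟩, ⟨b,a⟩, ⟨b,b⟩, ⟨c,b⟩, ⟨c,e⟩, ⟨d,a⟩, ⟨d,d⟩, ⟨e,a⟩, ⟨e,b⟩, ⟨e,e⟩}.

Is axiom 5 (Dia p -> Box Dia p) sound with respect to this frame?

No

Axiom 5 corresponds to the accessibility relation being Euclidean.
Euclidean: no — a R b and a R c, but not b R c.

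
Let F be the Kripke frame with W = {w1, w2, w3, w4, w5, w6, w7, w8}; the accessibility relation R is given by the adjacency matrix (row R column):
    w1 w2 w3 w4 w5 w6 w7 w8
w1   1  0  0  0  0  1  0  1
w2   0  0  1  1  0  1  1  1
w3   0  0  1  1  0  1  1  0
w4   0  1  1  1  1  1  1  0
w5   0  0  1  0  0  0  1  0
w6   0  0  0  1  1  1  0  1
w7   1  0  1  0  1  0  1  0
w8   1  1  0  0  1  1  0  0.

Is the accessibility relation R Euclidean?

Euclidean: no — w2 R w3 and w2 R w8, but not w3 R w8.

No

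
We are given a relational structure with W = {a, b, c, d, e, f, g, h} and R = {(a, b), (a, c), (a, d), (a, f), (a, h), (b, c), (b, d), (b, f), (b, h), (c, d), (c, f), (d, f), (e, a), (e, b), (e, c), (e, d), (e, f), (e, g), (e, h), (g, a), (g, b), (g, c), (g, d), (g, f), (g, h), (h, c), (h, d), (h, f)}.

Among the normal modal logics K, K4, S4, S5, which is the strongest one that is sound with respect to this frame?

Transitive (axiom 4): yes — every two-step R-path is closed by a direct edge.
Reflexive (axiom T): no — a is not related to itself.
Euclidean (axiom 5): no — a R c and a R b, but not c R b.
So F validates K, K4; S4 would additionally require R to be reflexive. The strongest is K4.

K4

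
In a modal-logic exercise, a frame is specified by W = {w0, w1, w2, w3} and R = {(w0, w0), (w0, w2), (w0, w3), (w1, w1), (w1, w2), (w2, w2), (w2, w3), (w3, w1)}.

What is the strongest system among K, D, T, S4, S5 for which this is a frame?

Serial (axiom D): yes — every world has a successor (e.g. w0 R w0).
Reflexive (axiom T): no — w3 is not related to itself.
Transitive (axiom 4): no — w0 R w3 and w3 R w1, but not w0 R w1.
Euclidean (axiom 5): no — w0 R w3 and w0 R w2, but not w3 R w2.
So F validates K, D; T would additionally require R to be reflexive. The strongest is D.

D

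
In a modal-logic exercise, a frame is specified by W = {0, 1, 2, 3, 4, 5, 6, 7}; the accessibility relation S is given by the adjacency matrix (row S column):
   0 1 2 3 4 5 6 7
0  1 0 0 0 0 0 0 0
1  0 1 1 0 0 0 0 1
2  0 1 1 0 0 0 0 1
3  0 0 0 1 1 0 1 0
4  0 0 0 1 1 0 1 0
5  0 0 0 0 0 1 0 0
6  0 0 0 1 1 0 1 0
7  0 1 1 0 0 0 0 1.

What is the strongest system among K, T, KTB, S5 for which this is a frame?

Reflexive (axiom T): yes — every world is S-related to itself.
Symmetric (axiom B): yes — every pair in S has its reverse in S.
Euclidean (axiom 5): yes — any two successors of a common world are S-related.
So F validates K, T, KTB, S5. The strongest is S5.

S5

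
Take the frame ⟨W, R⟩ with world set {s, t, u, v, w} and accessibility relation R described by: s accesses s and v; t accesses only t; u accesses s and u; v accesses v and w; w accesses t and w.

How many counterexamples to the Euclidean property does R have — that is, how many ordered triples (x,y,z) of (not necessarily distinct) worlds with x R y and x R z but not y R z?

4

Enumerating: (s,v,s), (u,s,u), (v,w,v), (w,t,w).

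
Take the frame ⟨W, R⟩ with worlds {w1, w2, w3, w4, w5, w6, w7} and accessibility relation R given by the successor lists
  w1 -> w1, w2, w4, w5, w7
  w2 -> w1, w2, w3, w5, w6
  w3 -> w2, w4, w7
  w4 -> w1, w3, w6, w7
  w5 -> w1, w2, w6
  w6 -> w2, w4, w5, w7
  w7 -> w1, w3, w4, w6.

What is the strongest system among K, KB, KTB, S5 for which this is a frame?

Symmetric (axiom B): yes — every pair in R has its reverse in R.
Reflexive (axiom T): no — w3 is not related to itself.
Euclidean (axiom 5): no — w1 R w2 and w1 R w4, but not w2 R w4.
So F validates K, KB; KTB would additionally require R to be reflexive. The strongest is KB.

KB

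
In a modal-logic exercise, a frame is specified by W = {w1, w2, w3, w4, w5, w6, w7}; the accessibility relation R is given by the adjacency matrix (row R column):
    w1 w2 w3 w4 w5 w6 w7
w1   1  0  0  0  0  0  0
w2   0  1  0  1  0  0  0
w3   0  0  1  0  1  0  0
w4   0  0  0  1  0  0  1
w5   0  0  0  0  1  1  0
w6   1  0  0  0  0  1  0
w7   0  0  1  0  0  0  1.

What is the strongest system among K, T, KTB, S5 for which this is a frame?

Reflexive (axiom T): yes — every world is R-related to itself.
Symmetric (axiom B): no — w2 R w4 but not w4 R w2.
Euclidean (axiom 5): no — w2 R w4 and w2 R w2, but not w4 R w2.
So F validates K, T; KTB would additionally require R to be symmetric. The strongest is T.

T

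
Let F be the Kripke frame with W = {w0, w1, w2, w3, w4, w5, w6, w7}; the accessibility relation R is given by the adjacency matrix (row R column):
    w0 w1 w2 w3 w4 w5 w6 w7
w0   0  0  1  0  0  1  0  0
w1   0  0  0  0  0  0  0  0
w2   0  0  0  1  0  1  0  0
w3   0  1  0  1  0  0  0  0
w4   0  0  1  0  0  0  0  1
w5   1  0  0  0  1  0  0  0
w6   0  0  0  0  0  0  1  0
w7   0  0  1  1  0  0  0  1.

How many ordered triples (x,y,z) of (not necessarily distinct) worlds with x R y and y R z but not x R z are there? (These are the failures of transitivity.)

Enumerating: (w0,w2,w3), (w0,w5,w0), (w0,w5,w4), (w2,w3,w1), (w2,w5,w0), (w2,w5,w4), (w4,w2,w3), (w4,w2,w5), (w4,w7,w3), (w5,w0,w2), (w5,w0,w5), (w5,w4,w2), (w5,w4,w7), (w7,w2,w5), (w7,w3,w1).

15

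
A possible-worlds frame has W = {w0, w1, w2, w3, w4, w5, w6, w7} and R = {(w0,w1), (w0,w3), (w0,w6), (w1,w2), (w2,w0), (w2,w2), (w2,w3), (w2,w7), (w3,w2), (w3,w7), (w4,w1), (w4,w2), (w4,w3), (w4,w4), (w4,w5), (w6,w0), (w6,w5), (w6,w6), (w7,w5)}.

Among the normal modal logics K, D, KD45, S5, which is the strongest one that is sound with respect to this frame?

K

Serial (axiom D): no — w5 has no R-successor.
Euclidean (axiom 5): no — w0 R w1 and w0 R w3, but not w1 R w3.
Transitive (axiom 4): no — w0 R w1 and w1 R w2, but not w0 R w2.
Reflexive (axiom T): no — w0 is not related to itself.
So F validates K; D would additionally require R to be serial. The strongest is K.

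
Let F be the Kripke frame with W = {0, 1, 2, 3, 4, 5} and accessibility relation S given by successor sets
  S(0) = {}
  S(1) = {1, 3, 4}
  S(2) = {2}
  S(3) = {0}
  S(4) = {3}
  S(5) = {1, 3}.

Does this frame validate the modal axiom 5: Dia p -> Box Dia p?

The schema 5 characterises exactly the Euclidean frames.
Euclidean: no — 1 S 3 and 1 S 4, but not 3 S 4.

No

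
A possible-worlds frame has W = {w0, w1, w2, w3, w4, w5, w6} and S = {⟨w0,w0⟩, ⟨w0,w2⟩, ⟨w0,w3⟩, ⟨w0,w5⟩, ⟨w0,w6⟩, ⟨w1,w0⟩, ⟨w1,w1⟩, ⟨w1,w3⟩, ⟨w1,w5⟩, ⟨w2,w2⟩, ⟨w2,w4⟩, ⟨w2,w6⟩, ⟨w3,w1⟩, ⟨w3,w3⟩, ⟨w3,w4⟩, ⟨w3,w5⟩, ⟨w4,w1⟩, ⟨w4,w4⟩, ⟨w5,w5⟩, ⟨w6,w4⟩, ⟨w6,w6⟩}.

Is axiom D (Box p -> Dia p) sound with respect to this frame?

Yes

By correspondence theory, D is valid on a frame iff S is serial.
Serial: yes — every world has a successor (e.g. w0 S w0).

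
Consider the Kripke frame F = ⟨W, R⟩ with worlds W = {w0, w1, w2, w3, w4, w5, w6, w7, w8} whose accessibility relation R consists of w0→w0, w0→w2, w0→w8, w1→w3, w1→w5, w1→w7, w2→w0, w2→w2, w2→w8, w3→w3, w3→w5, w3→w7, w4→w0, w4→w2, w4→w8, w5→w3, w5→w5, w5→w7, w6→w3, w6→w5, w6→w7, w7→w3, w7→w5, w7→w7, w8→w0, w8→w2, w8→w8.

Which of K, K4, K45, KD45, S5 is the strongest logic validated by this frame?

KD45

Transitive (axiom 4): yes — every two-step R-path is closed by a direct edge.
Euclidean (axiom 5): yes — any two successors of a common world are R-related.
Serial (axiom D): yes — every world has a successor (e.g. w0 R w0).
Reflexive (axiom T): no — w1 is not related to itself.
So F validates K, K4, K45, KD45; S5 would additionally require R to be reflexive. The strongest is KD45.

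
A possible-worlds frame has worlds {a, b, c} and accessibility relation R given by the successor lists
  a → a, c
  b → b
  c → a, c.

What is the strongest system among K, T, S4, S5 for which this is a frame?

S5

Reflexive (axiom T): yes — every world is R-related to itself.
Transitive (axiom 4): yes — every two-step R-path is closed by a direct edge.
Euclidean (axiom 5): yes — any two successors of a common world are R-related.
So F validates K, T, S4, S5. The strongest is S5.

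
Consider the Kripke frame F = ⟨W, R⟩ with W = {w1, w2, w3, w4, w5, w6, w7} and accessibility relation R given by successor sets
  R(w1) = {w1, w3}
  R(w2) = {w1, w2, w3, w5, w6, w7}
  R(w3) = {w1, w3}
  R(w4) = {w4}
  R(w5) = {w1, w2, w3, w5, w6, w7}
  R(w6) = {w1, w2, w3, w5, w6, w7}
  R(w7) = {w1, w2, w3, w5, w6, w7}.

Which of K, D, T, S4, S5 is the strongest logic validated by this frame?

Serial (axiom D): yes — every world has a successor (e.g. w1 R w1).
Reflexive (axiom T): yes — every world is R-related to itself.
Transitive (axiom 4): yes — every two-step R-path is closed by a direct edge.
Euclidean (axiom 5): no — w2 R w1 and w2 R w5, but not w1 R w5.
So F validates K, D, T, S4; S5 would additionally require R to be Euclidean. The strongest is S4.

S4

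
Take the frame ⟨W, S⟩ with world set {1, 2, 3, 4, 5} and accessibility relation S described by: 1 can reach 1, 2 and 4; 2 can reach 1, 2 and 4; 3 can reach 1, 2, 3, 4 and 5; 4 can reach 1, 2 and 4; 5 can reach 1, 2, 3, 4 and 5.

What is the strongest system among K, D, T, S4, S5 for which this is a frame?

Serial (axiom D): yes — every world has a successor (e.g. 1 S 1).
Reflexive (axiom T): yes — every world is S-related to itself.
Transitive (axiom 4): yes — every two-step S-path is closed by a direct edge.
Euclidean (axiom 5): no — 3 S 1 and 3 S 5, but not 1 S 5.
So F validates K, D, T, S4; S5 would additionally require S to be Euclidean. The strongest is S4.

S4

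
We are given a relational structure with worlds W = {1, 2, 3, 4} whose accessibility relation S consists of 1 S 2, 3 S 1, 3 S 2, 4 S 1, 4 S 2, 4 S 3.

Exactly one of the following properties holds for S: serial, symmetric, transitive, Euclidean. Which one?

transitive

Serial: no — 2 has no S-successor.
Symmetric: no — 1 S 2 but not 2 S 1.
Transitive: yes — every two-step S-path is closed by a direct edge.
Euclidean: no — 3 S 2 and 3 S 1, but not 2 S 1.
Only transitive holds.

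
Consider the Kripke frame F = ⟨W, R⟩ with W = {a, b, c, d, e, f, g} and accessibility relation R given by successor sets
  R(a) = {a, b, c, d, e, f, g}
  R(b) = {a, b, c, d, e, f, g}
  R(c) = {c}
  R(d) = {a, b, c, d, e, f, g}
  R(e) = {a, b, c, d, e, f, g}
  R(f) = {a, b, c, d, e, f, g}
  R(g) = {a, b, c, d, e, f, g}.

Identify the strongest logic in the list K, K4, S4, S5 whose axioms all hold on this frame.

Transitive (axiom 4): yes — every two-step R-path is closed by a direct edge.
Reflexive (axiom T): yes — every world is R-related to itself.
Euclidean (axiom 5): no — a R c and a R b, but not c R b.
So F validates K, K4, S4; S5 would additionally require R to be Euclidean. The strongest is S4.

S4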